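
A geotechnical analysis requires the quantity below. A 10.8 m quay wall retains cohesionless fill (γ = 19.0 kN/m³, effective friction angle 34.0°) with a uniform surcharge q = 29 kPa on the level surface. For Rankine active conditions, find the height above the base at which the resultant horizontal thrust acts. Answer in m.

K_a = 0.2827.
Triangular part P₁ = ½K_aγH² = 313.3 at H/3 = 3.600 m; rectangular part P₂ = K_a q H = 88.55 at H/2 = 5.400 m.
ȳ = (P₁·3.600 + P₂·5.400)/(P₁+P₂) = 3.997 m.

4.00 m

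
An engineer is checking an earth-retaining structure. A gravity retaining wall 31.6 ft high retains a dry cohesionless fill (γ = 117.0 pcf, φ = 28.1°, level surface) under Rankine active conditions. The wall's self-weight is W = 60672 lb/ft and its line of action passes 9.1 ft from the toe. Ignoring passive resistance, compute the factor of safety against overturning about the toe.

K_a = tan²(45° − 28.1°/2) = 0.3596.
P_a = ½K_aγH² = 0.5×0.3596×117.0×31.6² = 21010 lb/ft, acting at H/3 = 10.53 ft above the base.
Overturning moment M_o = P_a × H/3 = 21010 × 10.53 = 221300.
Resisting moment M_r = W × 9.1 = 60672 × 9.1 = 552100.
FS_overturning = M_r/M_o = 552100/221300 = 2.495.

2.50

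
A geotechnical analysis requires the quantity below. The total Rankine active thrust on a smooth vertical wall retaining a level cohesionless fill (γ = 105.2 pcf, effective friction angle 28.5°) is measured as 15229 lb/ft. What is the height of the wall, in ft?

K_a = 0.3540. P_a = ½ K_a γ H² ⇒ H = √(2P_a/(K_a γ)).
H = √(2×15229/(0.3540×105.2)) = 28.60 ft.

28.6 ft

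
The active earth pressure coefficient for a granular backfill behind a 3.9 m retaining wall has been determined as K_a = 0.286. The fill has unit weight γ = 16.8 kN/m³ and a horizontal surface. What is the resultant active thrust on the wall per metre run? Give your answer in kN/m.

P = ½ K_a γ H² = 0.5 × 0.286 × 16.8 × 3.9² = 36.54 kN/m.

36.5 kN/m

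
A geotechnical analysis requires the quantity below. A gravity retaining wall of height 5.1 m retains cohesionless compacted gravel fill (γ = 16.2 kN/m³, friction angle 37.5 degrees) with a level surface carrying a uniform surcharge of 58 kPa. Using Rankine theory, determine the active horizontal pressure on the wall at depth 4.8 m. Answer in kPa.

33.0 kPa

K_a = (1 − sin φ)/(1 + sin φ) = 0.2432.
σ_v = γz + q = 16.2 × 4.8 + 58 = 135.8 kPa.
σ_h = K_a σ_v = 0.2432 × 135.8 = 33.02 kPa.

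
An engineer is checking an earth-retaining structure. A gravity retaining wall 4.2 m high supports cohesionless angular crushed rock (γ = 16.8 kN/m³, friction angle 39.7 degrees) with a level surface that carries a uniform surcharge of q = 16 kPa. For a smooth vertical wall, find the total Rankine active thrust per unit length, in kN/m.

K_a = tan²(45° − φ/2) = 0.2204.
Soil triangle: ½ K_a γ H² = 0.5×0.2204×16.8×4.2² = 32.66 kN/m.
Surcharge rectangle: K_a q H = 0.2204×16×4.2 = 14.81 kN/m.
Total = 32.66 + 14.81 = 47.48 kN/m.

47.5 kN/m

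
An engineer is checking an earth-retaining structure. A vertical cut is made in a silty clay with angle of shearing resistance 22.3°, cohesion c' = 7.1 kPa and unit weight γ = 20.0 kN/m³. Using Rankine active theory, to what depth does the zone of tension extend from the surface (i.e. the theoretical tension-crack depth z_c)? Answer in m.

K_a = tan²(45° − 22.3°/2) = 0.4498; √K_a = 0.6707.
The active pressure is zero where K_a γ z = 2c√K_a, so z_c = 2c/(γ√K_a) = 2×7.1/(20.0×0.6707) = 1.059 m.

1.06 m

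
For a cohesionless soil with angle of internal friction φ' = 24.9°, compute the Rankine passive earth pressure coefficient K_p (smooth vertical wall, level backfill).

2.45

K_p = (1 + sin φ)/(1 − sin φ) = tan²(45° + 24.9°/2) = 2.454.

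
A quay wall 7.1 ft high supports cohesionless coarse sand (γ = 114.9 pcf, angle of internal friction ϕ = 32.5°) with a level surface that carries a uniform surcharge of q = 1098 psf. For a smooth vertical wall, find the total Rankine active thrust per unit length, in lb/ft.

3220 lb/ft

K_a = tan²(45° − φ/2) = 0.3010.
Soil triangle: ½ K_a γ H² = 0.5×0.3010×114.9×7.1² = 871.7 lb/ft.
Surcharge rectangle: K_a q H = 0.3010×1098×7.1 = 2346 lb/ft.
Total = 871.7 + 2346 = 3218 lb/ft.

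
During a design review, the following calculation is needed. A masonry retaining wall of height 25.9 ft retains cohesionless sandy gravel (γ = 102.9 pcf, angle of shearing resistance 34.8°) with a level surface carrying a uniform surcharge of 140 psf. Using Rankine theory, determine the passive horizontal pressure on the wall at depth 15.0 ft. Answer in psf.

6160 psf

K_p = (1 + sin φ)/(1 − sin φ) = 3.659.
σ_v = γz + q = 102.9 × 15.0 + 140 = 1684 psf.
σ_h = K_p σ_v = 3.659 × 1684 = 6160 psf.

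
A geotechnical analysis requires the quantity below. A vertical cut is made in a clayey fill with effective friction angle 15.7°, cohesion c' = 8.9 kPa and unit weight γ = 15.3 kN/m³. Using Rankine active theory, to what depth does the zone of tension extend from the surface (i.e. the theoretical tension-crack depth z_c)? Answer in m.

1.54 m

K_a = tan²(45° − 15.7°/2) = 0.5741; √K_a = 0.7577.
The active pressure is zero where K_a γ z = 2c√K_a, so z_c = 2c/(γ√K_a) = 2×8.9/(15.3×0.7577) = 1.536 m.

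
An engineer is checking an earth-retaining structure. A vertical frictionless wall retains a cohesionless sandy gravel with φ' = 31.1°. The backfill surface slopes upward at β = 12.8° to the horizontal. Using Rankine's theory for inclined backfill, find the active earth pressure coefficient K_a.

K_a = cos β · (cos β − √(cos²β − cos²φ)) / (cos β + √(cos²β − cos²φ)).
cos β = 0.9751, cos φ = 0.8563, √(cos²β − cos²φ) = 0.4666.
K_a = 0.9751 × (0.9751 − 0.4666)/(0.9751 + 0.4666) = 0.3440.

0.344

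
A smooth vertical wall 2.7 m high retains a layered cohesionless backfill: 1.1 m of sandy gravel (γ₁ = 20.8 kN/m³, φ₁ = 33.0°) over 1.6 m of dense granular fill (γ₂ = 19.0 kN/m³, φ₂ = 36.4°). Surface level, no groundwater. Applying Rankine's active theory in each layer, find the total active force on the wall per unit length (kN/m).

19.3 kN/m

K_a1 = tan²(45°−33.0°/2) = 0.2948; K_a2 = tan²(45°−36.4°/2) = 0.2552.
Layer 1: σ at base = K_a1 γ₁ h₁ = 6.745 kPa; P₁ = ½×6.745×1.1 = 3.710.
Layer 2: σ_v at top = γ₁h₁ = 22.88; σ_h top = K_a2×22.88 = 5.838; σ_h base = K_a2×(22.88+19.0×1.6) = 13.60.
P₂ = ½(5.838+13.60)×1.6 = 15.55. Total P_a = 3.710+15.55 = 19.26 kN/m.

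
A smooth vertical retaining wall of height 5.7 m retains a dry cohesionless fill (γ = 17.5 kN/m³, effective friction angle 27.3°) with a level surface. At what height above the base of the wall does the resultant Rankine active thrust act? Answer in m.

1.90 m

K_a = 0.3711.
The pressure distribution is triangular, so the resultant acts at H/3 above the base = 5.7/3 = 1.900 m.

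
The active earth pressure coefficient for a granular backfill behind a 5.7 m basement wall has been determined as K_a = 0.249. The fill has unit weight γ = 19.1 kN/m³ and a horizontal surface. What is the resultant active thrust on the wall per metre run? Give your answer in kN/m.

P = ½ K_a γ H² = 0.5 × 0.249 × 19.1 × 5.7² = 77.26 kN/m.

77.3 kN/m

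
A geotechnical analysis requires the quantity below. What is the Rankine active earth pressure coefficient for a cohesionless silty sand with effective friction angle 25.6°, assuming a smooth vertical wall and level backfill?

K_a = (1 − sin φ)/(1 + sin φ) = (1 − sin 25.6°)/(1 + sin 25.6°) = 0.3966.

0.397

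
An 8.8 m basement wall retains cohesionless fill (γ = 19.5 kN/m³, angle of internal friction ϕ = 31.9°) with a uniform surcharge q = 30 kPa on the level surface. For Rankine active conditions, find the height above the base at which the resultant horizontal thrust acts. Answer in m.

3.31 m

K_a = 0.3085.
Triangular part P₁ = ½K_aγH² = 232.9 at H/3 = 2.933 m; rectangular part P₂ = K_a q H = 81.45 at H/2 = 4.400 m.
ȳ = (P₁·2.933 + P₂·4.400)/(P₁+P₂) = 3.313 m.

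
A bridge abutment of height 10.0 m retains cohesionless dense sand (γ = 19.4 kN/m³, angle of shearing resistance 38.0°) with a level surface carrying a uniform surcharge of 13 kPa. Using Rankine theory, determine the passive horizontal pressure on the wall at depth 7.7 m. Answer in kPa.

K_p = (1 + sin φ)/(1 − sin φ) = 4.204.
σ_v = γz + q = 19.4 × 7.7 + 13 = 162.4 kPa.
σ_h = K_p σ_v = 4.204 × 162.4 = 682.6 kPa.

683 kPa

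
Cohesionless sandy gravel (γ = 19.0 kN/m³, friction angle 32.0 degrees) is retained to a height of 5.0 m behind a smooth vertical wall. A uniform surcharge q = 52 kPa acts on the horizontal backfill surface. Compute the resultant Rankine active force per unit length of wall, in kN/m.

K_a = tan²(45° − φ/2) = 0.3073.
Soil triangle: ½ K_a γ H² = 0.5×0.3073×19.0×5.0² = 72.97 kN/m.
Surcharge rectangle: K_a q H = 0.3073×52×5.0 = 79.89 kN/m.
Total = 72.97 + 79.89 = 152.9 kN/m.

153 kN/m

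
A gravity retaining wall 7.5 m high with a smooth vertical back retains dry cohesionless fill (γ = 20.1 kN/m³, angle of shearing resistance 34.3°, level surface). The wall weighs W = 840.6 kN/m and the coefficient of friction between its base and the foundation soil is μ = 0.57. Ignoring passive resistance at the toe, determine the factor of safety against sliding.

3.04

K_a = tan²(45° − 34.3°/2) = 0.2792.
P_a = ½K_aγH² = 0.5×0.2792×20.1×7.5² = 157.8 kN/m, acting at H/3 = 2.500 m above the base.
FS_sliding = μW / P_a = 0.57×840.6 / 157.8 = 3.036.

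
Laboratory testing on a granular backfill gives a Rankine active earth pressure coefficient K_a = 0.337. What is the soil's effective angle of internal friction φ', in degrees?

29.7°

K_a = tan²(45° − φ/2) ⇒ 45° − φ/2 = arctan(√0.337) = 30.14°.
φ = 2(45° − 30.14°) = 29.73°.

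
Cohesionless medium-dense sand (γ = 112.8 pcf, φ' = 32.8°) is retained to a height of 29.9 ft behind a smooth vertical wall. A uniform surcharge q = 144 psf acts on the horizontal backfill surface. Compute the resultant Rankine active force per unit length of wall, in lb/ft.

16300 lb/ft

K_a = tan²(45° − φ/2) = 0.2973.
Soil triangle: ½ K_a γ H² = 0.5×0.2973×112.8×29.9² = 14990 lb/ft.
Surcharge rectangle: K_a q H = 0.2973×144×29.9 = 1280 lb/ft.
Total = 14990 + 1280 = 16270 lb/ft.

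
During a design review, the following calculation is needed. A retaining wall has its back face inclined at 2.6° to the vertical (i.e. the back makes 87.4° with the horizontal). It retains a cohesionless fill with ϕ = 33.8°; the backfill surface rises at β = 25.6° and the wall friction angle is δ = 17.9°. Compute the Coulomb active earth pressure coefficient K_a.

K_a = sin²(α+φ) / [sin²α · sin(α−δ) · (1 + √{sin(φ+δ)sin(φ−β) / (sin(α−δ)sin(α+β))})²].
With α = 87.4°, φ = 33.8°, δ = 17.9°, β = 25.6°: K_a = 0.4230.

0.423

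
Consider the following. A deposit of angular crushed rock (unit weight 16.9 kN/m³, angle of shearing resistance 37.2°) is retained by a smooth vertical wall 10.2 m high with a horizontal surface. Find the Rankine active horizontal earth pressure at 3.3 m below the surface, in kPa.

K_a = (1 − sin φ)/(1 + sin φ) = 0.2464.
σ_h = K_a γ z = 0.2464 × 16.9 × 3.3 = 13.74 kPa.

13.7 kPa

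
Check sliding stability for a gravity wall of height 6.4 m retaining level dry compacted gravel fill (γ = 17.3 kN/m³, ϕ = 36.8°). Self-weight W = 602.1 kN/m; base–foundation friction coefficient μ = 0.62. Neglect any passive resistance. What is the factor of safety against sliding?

4.20

K_a = tan²(45° − 36.8°/2) = 0.2508.
P_a = ½K_aγH² = 0.5×0.2508×17.3×6.4² = 88.85 kN/m, acting at H/3 = 2.133 m above the base.
FS_sliding = μW / P_a = 0.62×602.1 / 88.85 = 4.202.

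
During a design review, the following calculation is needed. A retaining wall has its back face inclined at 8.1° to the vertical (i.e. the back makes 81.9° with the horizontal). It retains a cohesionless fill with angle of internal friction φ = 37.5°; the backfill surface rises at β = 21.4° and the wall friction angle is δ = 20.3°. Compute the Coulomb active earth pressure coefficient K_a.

K_a = sin²(α+φ) / [sin²α · sin(α−δ) · (1 + √{sin(φ+δ)sin(φ−β) / (sin(α−δ)sin(α+β))})²].
With α = 81.9°, φ = 37.5°, δ = 20.3°, β = 21.4°: K_a = 0.3793.

0.379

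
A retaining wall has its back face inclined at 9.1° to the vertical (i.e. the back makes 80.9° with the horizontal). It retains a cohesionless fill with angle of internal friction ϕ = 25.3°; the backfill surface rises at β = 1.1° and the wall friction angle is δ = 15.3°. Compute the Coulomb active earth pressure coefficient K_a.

K_a = sin²(α+φ) / [sin²α · sin(α−δ) · (1 + √{sin(φ+δ)sin(φ−β) / (sin(α−δ)sin(α+β))})²].
With α = 80.9°, φ = 25.3°, δ = 15.3°, β = 1.1°: K_a = 0.4357.

0.436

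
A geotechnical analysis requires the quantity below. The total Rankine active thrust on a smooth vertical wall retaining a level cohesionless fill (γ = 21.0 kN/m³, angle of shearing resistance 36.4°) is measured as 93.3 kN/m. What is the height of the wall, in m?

K_a = 0.2552. P_a = ½ K_a γ H² ⇒ H = √(2P_a/(K_a γ)).
H = √(2×93.3/(0.2552×21.0)) = 5.901 m.

5.90 m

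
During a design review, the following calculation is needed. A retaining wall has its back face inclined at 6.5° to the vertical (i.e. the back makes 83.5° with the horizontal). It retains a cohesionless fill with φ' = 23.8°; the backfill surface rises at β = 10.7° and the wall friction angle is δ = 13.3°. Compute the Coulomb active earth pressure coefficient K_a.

K_a = sin²(α+φ) / [sin²α · sin(α−δ) · (1 + √{sin(φ+δ)sin(φ−β) / (sin(α−δ)sin(α+β))})²].
With α = 83.5°, φ = 23.8°, δ = 13.3°, β = 10.7°: K_a = 0.5141.

0.514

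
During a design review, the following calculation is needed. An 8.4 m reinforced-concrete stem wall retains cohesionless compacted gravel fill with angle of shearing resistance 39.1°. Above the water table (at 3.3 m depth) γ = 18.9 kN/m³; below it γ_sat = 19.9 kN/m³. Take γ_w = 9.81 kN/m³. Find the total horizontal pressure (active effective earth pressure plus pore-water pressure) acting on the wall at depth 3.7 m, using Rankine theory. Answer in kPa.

19.0 kPa

K_a = (1 − sin φ)/(1 + sin φ) = 0.2265.
γ' = 19.9 − 9.81 = 10.09 kN/m³.
Effective vertical stress at 3.7 m: σ'_v = 18.9×3.3 + 10.09×0.400 = 66.41 kPa.
σ'_h = K_a σ'_v = 0.2265 × 66.41 = 15.04 kPa; u = γ_w × 0.400 = 3.924 kPa.
Total σ_h = 15.04 + 3.924 = 18.96 kPa.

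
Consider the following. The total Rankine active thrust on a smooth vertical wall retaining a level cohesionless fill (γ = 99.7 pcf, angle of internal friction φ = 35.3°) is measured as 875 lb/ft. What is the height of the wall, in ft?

K_a = 0.2675. P_a = ½ K_a γ H² ⇒ H = √(2P_a/(K_a γ)).
H = √(2×875/(0.2675×99.7)) = 8.100 ft.

8.10 ft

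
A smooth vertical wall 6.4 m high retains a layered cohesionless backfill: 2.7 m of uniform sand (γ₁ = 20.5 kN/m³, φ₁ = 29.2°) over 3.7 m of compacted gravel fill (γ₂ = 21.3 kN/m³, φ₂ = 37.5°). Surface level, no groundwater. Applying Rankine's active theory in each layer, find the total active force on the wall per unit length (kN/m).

111 kN/m

K_a1 = tan²(45°−29.2°/2) = 0.3442; K_a2 = tan²(45°−37.5°/2) = 0.2432.
Layer 1: σ at base = K_a1 γ₁ h₁ = 19.05 kPa; P₁ = ½×19.05×2.7 = 25.72.
Layer 2: σ_v at top = γ₁h₁ = 55.35; σ_h top = K_a2×55.35 = 13.46; σ_h base = K_a2×(55.35+21.3×3.7) = 32.63.
P₂ = ½(13.46+32.63)×3.7 = 85.26. Total P_a = 25.72+85.26 = 111.0 kN/m.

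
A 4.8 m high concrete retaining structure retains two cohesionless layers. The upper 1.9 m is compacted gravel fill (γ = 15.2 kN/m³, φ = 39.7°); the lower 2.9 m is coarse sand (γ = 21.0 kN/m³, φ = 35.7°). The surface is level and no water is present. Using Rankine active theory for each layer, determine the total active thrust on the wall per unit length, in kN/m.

K_a1 = tan²(45°−39.7°/2) = 0.2204; K_a2 = tan²(45°−35.7°/2) = 0.2630.
Layer 1: σ at base = K_a1 γ₁ h₁ = 6.366 kPa; P₁ = ½×6.366×1.9 = 6.048.
Layer 2: σ_v at top = γ₁h₁ = 28.88; σ_h top = K_a2×28.88 = 7.595; σ_h base = K_a2×(28.88+21.0×2.9) = 23.61.
P₂ = ½(7.595+23.61)×2.9 = 45.25. Total P_a = 6.048+45.25 = 51.30 kN/m.

51.3 kN/m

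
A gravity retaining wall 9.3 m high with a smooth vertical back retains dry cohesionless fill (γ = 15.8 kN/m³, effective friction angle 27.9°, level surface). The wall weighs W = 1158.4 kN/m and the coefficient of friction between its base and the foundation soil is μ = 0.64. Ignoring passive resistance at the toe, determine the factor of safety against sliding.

2.99

K_a = tan²(45° − 27.9°/2) = 0.3625.
P_a = ½K_aγH² = 0.5×0.3625×15.8×9.3² = 247.7 kN/m, acting at H/3 = 3.100 m above the base.
FS_sliding = μW / P_a = 0.64×1158.4 / 247.7 = 2.994.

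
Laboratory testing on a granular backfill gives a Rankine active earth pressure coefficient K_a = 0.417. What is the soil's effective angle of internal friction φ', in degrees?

K_a = tan²(45° − φ/2) ⇒ 45° − φ/2 = arctan(√0.417) = 32.85°.
φ = 2(45° − 32.85°) = 24.29°.

24.3°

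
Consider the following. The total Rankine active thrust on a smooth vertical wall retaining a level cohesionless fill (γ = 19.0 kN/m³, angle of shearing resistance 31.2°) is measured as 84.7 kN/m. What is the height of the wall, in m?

5.30 m

K_a = 0.3175. P_a = ½ K_a γ H² ⇒ H = √(2P_a/(K_a γ)).
H = √(2×84.7/(0.3175×19.0)) = 5.299 m.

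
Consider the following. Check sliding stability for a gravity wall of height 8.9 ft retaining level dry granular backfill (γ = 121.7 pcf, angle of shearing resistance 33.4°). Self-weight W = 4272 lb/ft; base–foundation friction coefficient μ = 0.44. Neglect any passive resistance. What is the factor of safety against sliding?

1.35

K_a = tan²(45° − 33.4°/2) = 0.2899.
P_a = ½K_aγH² = 0.5×0.2899×121.7×8.9² = 1397 lb/ft, acting at H/3 = 2.967 ft above the base.
FS_sliding = μW / P_a = 0.44×4272 / 1397 = 1.345.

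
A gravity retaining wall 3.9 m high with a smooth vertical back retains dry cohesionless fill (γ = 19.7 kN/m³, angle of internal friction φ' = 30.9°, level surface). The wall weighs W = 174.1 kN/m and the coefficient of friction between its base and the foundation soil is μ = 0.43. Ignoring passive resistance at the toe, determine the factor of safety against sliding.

K_a = tan²(45° − 30.9°/2) = 0.3214.
P_a = ½K_aγH² = 0.5×0.3214×19.7×3.9² = 48.15 kN/m, acting at H/3 = 1.300 m above the base.
FS_sliding = μW / P_a = 0.43×174.1 / 48.15 = 1.555.

1.55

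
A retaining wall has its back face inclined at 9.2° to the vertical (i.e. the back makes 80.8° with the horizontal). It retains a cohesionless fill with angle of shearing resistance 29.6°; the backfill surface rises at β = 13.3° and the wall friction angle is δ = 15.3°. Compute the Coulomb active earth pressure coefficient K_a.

0.460

K_a = sin²(α+φ) / [sin²α · sin(α−δ) · (1 + √{sin(φ+δ)sin(φ−β) / (sin(α−δ)sin(α+β))})²].
With α = 80.8°, φ = 29.6°, δ = 15.3°, β = 13.3°: K_a = 0.4602.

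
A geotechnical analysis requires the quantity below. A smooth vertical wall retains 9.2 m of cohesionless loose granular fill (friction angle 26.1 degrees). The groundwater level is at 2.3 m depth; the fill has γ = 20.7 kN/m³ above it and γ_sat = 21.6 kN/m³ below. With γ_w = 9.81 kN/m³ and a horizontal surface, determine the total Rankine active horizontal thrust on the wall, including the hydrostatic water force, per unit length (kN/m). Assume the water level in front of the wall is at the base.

492 kN/m

K_a = tan²(45° − φ/2) = 0.3889.
γ' = 21.6 − 9.81 = 11.79 kN/m³. Depth below WT = 6.9 m.
σ'_h at WT = K_a γ d_w = 18.52 kPa; at base = 18.52 + K_a γ' × 6.9 = 50.16 kPa.
P₁ (0–2.3 m) = ½×18.52×2.3 = 21.30. P₂ (2.3–9.2 m) = ½(18.52+50.16)×6.9 = 236.9.
P_w = ½ γ_w h₂² = 0.5×9.81×6.9² = 233.5. Total = 21.30+236.9+233.5 = 491.8 kN/m.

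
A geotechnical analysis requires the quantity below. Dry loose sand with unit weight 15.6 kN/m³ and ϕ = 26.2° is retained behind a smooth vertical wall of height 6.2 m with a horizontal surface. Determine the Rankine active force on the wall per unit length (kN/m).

K_a = tan²(45° − φ/2) = 0.3874.
P_a = ½ K_a γ H² = 0.5 × 0.3874 × 15.6 × 6.2² = 116.2 kN/m.

116 kN/m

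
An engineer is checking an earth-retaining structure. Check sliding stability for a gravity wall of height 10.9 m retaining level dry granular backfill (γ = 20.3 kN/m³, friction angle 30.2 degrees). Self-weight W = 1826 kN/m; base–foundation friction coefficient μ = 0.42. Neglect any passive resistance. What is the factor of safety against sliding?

K_a = tan²(45° − 30.2°/2) = 0.3307.
P_a = ½K_aγH² = 0.5×0.3307×20.3×10.9² = 398.7 kN/m, acting at H/3 = 3.633 m above the base.
FS_sliding = μW / P_a = 0.42×1826 / 398.7 = 1.923.

1.92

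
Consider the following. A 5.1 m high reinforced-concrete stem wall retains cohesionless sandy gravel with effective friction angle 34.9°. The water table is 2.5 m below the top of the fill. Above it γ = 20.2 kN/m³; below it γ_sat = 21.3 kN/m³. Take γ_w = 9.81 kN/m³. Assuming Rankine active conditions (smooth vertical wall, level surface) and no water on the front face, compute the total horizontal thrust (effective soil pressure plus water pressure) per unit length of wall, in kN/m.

K_a = tan²(45° − φ/2) = 0.2721.
γ' = 21.3 − 9.81 = 11.49 kN/m³. Depth below WT = 2.6 m.
σ'_h at WT = K_a γ d_w = 13.74 kPa; at base = 13.74 + K_a γ' × 2.6 = 21.87 kPa.
P₁ (0–2.5 m) = ½×13.74×2.5 = 17.18. P₂ (2.5–5.1 m) = ½(13.74+21.87)×2.6 = 46.30.
P_w = ½ γ_w h₂² = 0.5×9.81×2.6² = 33.16. Total = 17.18+46.30+33.16 = 96.64 kN/m.

96.6 kN/m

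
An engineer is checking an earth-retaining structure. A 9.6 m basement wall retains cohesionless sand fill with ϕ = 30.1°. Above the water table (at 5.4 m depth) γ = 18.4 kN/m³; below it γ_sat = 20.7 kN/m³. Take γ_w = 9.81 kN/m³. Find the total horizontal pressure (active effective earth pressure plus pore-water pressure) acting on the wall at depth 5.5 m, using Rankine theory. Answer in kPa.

34.3 kPa

K_a = (1 − sin φ)/(1 + sin φ) = 0.3320.
γ' = 20.7 − 9.81 = 10.89 kN/m³.
Effective vertical stress at 5.5 m: σ'_v = 18.4×5.4 + 10.89×0.1000 = 100.4 kPa.
σ'_h = K_a σ'_v = 0.3320 × 100.4 = 33.35 kPa; u = γ_w × 0.1000 = 0.9810 kPa.
Total σ_h = 33.35 + 0.9810 = 34.33 kPa.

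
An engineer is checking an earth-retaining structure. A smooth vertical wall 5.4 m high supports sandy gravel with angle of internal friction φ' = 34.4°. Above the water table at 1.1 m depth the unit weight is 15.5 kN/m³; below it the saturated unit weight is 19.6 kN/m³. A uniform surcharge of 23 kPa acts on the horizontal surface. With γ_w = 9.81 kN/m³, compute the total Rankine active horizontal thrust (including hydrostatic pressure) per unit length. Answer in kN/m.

173 kN/m

K_a = tan²(45° − φ/2) = 0.2780.
γ' = 19.6 − 9.81 = 9.790 kN/m³. h₂ = H − d_w = 4.3 m.
σ'_h: at surface K_a·q = 6.394; at WT K_a(q+γd_w) = 11.13; at base K_a(q+γd_w+γ'h₂) = 22.84 kPa.
P₁ = ½(6.394+11.13)×1.1 = 9.640; P₂ = ½(11.13+22.84)×4.3 = 73.03; P_w = ½γ_w h₂² = 90.69.
Total = 9.640+73.03+90.69 = 173.4 kN/m.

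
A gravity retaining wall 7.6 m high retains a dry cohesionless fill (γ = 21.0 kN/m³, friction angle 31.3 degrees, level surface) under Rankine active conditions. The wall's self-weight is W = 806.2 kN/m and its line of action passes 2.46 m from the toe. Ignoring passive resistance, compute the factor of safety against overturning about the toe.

K_a = tan²(45° − 31.3°/2) = 0.3162.
P_a = ½K_aγH² = 0.5×0.3162×21.0×7.6² = 191.8 kN/m, acting at H/3 = 2.533 m above the base.
Overturning moment M_o = P_a × H/3 = 191.8 × 2.533 = 485.8.
Resisting moment M_r = W × 2.46 = 806.2 × 2.46 = 1983.
FS_overturning = M_r/M_o = 1983/485.8 = 4.082.

4.08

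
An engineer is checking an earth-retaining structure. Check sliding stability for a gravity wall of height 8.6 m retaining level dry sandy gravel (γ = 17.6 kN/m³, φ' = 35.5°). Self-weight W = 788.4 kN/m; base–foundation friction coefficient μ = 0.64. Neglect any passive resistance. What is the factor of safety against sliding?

K_a = tan²(45° − 35.5°/2) = 0.2653.
P_a = ½K_aγH² = 0.5×0.2653×17.6×8.6² = 172.6 kN/m, acting at H/3 = 2.867 m above the base.
FS_sliding = μW / P_a = 0.64×788.4 / 172.6 = 2.923.

2.92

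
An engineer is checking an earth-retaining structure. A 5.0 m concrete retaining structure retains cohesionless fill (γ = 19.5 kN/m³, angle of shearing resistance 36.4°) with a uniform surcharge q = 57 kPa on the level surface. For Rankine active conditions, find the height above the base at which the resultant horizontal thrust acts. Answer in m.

K_a = 0.2552.
Triangular part P₁ = ½K_aγH² = 62.20 at H/3 = 1.667 m; rectangular part P₂ = K_a q H = 72.72 at H/2 = 2.500 m.
ȳ = (P₁·1.667 + P₂·2.500)/(P₁+P₂) = 2.116 m.

2.12 m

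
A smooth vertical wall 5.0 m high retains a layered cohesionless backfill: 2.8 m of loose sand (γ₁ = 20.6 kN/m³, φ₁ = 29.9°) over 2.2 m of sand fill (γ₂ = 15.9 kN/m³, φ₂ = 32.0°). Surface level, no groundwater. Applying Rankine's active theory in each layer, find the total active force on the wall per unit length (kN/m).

77.8 kN/m

K_a1 = tan²(45°−29.9°/2) = 0.3347; K_a2 = tan²(45°−32.0°/2) = 0.3073.
Layer 1: σ at base = K_a1 γ₁ h₁ = 19.30 kPa; P₁ = ½×19.30×2.8 = 27.03.
Layer 2: σ_v at top = γ₁h₁ = 57.68; σ_h top = K_a2×57.68 = 17.72; σ_h base = K_a2×(57.68+15.9×2.2) = 28.47.
P₂ = ½(17.72+28.47)×2.2 = 50.81. Total P_a = 27.03+50.81 = 77.84 kN/m.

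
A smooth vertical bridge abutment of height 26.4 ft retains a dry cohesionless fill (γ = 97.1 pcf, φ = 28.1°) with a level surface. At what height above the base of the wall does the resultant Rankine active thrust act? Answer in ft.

K_a = 0.3596.
The pressure distribution is triangular, so the resultant acts at H/3 above the base = 26.4/3 = 8.800 ft.

8.80 ft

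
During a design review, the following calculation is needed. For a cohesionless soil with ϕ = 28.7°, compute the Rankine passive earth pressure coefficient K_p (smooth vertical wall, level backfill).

K_p = (1 + sin φ)/(1 − sin φ) = tan²(45° + 28.7°/2) = 2.848.

2.85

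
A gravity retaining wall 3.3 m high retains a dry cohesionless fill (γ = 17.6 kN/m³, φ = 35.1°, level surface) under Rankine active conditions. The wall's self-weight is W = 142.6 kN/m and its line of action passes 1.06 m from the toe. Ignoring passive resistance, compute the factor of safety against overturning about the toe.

K_a = tan²(45° − 35.1°/2) = 0.2698.
P_a = ½K_aγH² = 0.5×0.2698×17.6×3.3² = 25.86 kN/m, acting at H/3 = 1.100 m above the base.
Overturning moment M_o = P_a × H/3 = 25.86 × 1.100 = 28.44.
Resisting moment M_r = W × 1.06 = 142.6 × 1.06 = 151.2.
FS_overturning = M_r/M_o = 151.2/28.44 = 5.314.

5.31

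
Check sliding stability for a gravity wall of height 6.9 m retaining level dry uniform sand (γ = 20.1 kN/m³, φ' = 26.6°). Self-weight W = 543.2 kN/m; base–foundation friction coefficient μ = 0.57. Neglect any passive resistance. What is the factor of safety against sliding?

1.70

K_a = tan²(45° − 26.6°/2) = 0.3814.
P_a = ½K_aγH² = 0.5×0.3814×20.1×6.9² = 182.5 kN/m, acting at H/3 = 2.300 m above the base.
FS_sliding = μW / P_a = 0.57×543.2 / 182.5 = 1.696.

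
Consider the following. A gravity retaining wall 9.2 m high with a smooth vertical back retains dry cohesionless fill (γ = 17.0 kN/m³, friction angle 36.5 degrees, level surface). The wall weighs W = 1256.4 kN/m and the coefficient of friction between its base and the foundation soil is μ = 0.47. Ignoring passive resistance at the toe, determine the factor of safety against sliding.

K_a = tan²(45° − 36.5°/2) = 0.2541.
P_a = ½K_aγH² = 0.5×0.2541×17.0×9.2² = 182.8 kN/m, acting at H/3 = 3.067 m above the base.
FS_sliding = μW / P_a = 0.47×1256.4 / 182.8 = 3.231.

3.23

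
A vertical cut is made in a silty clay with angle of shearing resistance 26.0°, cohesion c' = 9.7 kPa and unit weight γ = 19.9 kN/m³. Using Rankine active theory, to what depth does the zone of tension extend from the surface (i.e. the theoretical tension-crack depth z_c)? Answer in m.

1.56 m

K_a = tan²(45° − 26.0°/2) = 0.3905; √K_a = 0.6249.
The active pressure is zero where K_a γ z = 2c√K_a, so z_c = 2c/(γ√K_a) = 2×9.7/(19.9×0.6249) = 1.560 m.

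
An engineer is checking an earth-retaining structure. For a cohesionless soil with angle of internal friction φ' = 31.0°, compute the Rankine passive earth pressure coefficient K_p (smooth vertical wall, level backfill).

K_p = (1 + sin φ)/(1 − sin φ) = tan²(45° + 31.0°/2) = 3.124.

3.12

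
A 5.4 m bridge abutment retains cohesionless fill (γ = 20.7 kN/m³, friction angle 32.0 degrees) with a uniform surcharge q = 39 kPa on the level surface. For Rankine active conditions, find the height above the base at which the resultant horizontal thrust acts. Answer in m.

2.17 m

K_a = 0.3073.
Triangular part P₁ = ½K_aγH² = 92.73 at H/3 = 1.800 m; rectangular part P₂ = K_a q H = 64.71 at H/2 = 2.700 m.
ȳ = (P₁·1.800 + P₂·2.700)/(P₁+P₂) = 2.170 m.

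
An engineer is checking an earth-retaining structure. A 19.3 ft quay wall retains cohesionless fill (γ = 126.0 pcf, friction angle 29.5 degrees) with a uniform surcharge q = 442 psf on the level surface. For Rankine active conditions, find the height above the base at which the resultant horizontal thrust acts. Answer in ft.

K_a = 0.3401.
Triangular part P₁ = ½K_aγH² = 7981 at H/3 = 6.433 ft; rectangular part P₂ = K_a q H = 2901 at H/2 = 9.650 ft.
ȳ = (P₁·6.433 + P₂·9.650)/(P₁+P₂) = 7.291 ft.

7.29 ft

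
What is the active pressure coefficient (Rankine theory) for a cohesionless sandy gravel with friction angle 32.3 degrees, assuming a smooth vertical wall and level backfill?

K_a = tan²(45° − φ/2) = tan²(28.85°) = 0.3035.

0.303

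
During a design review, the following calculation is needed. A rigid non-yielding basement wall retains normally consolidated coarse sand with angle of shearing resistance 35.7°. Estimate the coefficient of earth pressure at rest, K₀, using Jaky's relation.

0.416

K₀ = 1 − sin φ' = 1 − sin 35.7° = 0.4165.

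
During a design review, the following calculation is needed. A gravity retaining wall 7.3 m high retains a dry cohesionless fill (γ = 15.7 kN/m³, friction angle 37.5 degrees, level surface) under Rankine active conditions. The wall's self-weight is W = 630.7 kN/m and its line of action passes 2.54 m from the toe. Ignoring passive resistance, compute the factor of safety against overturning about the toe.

6.47

K_a = tan²(45° − 37.5°/2) = 0.2432.
P_a = ½K_aγH² = 0.5×0.2432×15.7×7.3² = 101.7 kN/m, acting at H/3 = 2.433 m above the base.
Overturning moment M_o = P_a × H/3 = 101.7 × 2.433 = 247.6.
Resisting moment M_r = W × 2.54 = 630.7 × 2.54 = 1602.
FS_overturning = M_r/M_o = 1602/247.6 = 6.471.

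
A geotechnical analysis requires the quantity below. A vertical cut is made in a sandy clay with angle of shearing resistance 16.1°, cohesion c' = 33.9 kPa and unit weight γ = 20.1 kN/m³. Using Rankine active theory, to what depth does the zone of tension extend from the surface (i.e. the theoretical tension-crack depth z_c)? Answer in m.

K_a = tan²(45° − 16.1°/2) = 0.5658; √K_a = 0.7522.
The active pressure is zero where K_a γ z = 2c√K_a, so z_c = 2c/(γ√K_a) = 2×33.9/(20.1×0.7522) = 4.484 m.

4.48 m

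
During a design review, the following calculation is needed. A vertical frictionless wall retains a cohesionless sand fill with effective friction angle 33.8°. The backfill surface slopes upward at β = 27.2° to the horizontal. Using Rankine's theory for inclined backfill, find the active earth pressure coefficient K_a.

K_a = cos β · (cos β − √(cos²β − cos²φ)) / (cos β + √(cos²β − cos²φ)).
cos β = 0.8894, cos φ = 0.8310, √(cos²β − cos²φ) = 0.3171.
K_a = 0.8894 × (0.8894 − 0.3171)/(0.8894 + 0.3171) = 0.4219.

0.422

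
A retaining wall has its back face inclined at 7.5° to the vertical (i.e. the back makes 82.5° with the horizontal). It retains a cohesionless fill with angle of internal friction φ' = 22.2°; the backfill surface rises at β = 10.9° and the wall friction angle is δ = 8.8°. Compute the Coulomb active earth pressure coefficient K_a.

K_a = sin²(α+φ) / [sin²α · sin(α−δ) · (1 + √{sin(φ+δ)sin(φ−β) / (sin(α−δ)sin(α+β))})²].
With α = 82.5°, φ = 22.2°, δ = 8.8°, β = 10.9°: K_a = 0.5652.

0.565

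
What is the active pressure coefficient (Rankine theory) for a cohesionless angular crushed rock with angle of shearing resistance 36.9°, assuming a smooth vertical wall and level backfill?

K_a = (1 − sin φ)/(1 + sin φ) = (1 − sin 36.9°)/(1 + sin 36.9°) = 0.2497.

0.250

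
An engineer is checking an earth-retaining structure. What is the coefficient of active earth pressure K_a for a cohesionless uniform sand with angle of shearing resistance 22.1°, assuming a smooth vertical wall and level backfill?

K_a = tan²(45° − φ/2) = tan²(33.95°) = 0.4533.

0.453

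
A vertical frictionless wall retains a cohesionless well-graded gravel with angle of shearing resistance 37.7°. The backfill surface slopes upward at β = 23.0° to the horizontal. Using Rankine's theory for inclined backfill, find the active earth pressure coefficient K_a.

K_a = cos β · (cos β − √(cos²β − cos²φ)) / (cos β + √(cos²β − cos²φ)).
cos β = 0.9205, cos φ = 0.7912, √(cos²β − cos²φ) = 0.4704.
K_a = 0.9205 × (0.9205 − 0.4704)/(0.9205 + 0.4704) = 0.2979.

0.298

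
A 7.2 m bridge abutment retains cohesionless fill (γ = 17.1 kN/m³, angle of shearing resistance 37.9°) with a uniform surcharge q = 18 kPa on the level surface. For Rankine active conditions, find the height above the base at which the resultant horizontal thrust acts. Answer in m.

2.67 m

K_a = 0.2389.
Triangular part P₁ = ½K_aγH² = 105.9 at H/3 = 2.400 m; rectangular part P₂ = K_a q H = 30.97 at H/2 = 3.600 m.
ȳ = (P₁·2.400 + P₂·3.600)/(P₁+P₂) = 2.671 m.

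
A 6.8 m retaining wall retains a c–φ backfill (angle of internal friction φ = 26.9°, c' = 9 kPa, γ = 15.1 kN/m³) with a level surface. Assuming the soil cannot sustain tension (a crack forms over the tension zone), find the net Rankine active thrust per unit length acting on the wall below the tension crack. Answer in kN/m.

K_a = 0.3770; √K_a = 0.6140.
Tension-crack depth z_c = 2c/(γ√K_a) = 2×9/(15.1×0.6140) = 1.941 m.
σ_a at base = K_a γ H − 2c√K_a = 0.3770×15.1×6.8 − 2×9×0.6140 = 27.66 kPa.
P_a = ½ × 27.66 × (H − z_c) = 0.5×27.66×4.859 = 67.19 kN/m.

67.2 kN/m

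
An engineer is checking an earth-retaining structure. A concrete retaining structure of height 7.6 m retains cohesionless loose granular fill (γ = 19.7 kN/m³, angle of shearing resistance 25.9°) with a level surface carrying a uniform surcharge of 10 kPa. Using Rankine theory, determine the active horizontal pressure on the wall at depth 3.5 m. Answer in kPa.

30.9 kPa

K_a = (1 − sin φ)/(1 + sin φ) = 0.3920.
σ_v = γz + q = 19.7 × 3.5 + 10 = 78.95 kPa.
σ_h = K_a σ_v = 0.3920 × 78.95 = 30.95 kPa.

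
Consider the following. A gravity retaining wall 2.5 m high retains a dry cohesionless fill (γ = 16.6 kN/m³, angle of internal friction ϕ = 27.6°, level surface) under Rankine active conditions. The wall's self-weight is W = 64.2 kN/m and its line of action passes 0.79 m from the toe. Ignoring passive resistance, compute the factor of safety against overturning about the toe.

3.20

K_a = tan²(45° − 27.6°/2) = 0.3668.
P_a = ½K_aγH² = 0.5×0.3668×16.6×2.5² = 19.03 kN/m, acting at H/3 = 0.8333 m above the base.
Overturning moment M_o = P_a × H/3 = 19.03 × 0.8333 = 15.86.
Resisting moment M_r = W × 0.79 = 64.2 × 0.79 = 50.72.
FS_overturning = M_r/M_o = 50.72/15.86 = 3.199.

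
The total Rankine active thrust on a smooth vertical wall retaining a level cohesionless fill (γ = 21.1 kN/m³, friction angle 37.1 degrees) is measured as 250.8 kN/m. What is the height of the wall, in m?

9.80 m

K_a = 0.2475. P_a = ½ K_a γ H² ⇒ H = √(2P_a/(K_a γ)).
H = √(2×250.8/(0.2475×21.1)) = 9.801 m.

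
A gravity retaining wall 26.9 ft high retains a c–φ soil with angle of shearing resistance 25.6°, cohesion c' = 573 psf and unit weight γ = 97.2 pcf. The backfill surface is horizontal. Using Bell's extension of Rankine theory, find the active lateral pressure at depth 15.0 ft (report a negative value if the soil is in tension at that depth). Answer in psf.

-143 psf

K_a = (1 − sin φ)/(1 + sin φ) = 0.3966.
σ_a = K_a γ z − 2c√K_a = 0.3966×97.2×15.0 − 2×573×0.6297 = -143.5 psf.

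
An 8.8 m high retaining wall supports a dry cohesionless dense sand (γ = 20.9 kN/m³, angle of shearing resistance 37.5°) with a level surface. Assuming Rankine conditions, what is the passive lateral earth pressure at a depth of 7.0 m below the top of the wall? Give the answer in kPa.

K_p = (1 + sin φ)/(1 − sin φ) = 4.112.
σ_h = K_p γ z = 4.112 × 20.9 × 7.0 = 601.6 kPa.

602 kPa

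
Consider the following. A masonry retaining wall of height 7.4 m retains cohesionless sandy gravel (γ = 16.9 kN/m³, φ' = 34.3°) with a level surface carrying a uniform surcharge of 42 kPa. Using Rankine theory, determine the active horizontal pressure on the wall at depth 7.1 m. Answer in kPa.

45.2 kPa

K_a = (1 − sin φ)/(1 + sin φ) = 0.2792.
σ_v = γz + q = 16.9 × 7.1 + 42 = 162.0 kPa.
σ_h = K_a σ_v = 0.2792 × 162.0 = 45.22 kPa.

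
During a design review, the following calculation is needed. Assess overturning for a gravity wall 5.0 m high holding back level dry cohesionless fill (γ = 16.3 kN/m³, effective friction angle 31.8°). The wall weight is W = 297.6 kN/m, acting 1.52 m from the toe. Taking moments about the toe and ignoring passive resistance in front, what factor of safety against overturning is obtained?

K_a = tan²(45° − 31.8°/2) = 0.3098.
P_a = ½K_aγH² = 0.5×0.3098×16.3×5.0² = 63.12 kN/m, acting at H/3 = 1.667 m above the base.
Overturning moment M_o = P_a × H/3 = 63.12 × 1.667 = 105.2.
Resisting moment M_r = W × 1.52 = 297.6 × 1.52 = 452.4.
FS_overturning = M_r/M_o = 452.4/105.2 = 4.300.

4.30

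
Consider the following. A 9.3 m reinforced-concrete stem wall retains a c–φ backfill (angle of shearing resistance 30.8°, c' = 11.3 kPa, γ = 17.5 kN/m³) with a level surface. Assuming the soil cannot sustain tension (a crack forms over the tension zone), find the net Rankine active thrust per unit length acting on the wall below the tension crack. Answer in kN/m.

139 kN/m

K_a = 0.3227; √K_a = 0.5681.
Tension-crack depth z_c = 2c/(γ√K_a) = 2×11.3/(17.5×0.5681) = 2.273 m.
σ_a at base = K_a γ H − 2c√K_a = 0.3227×17.5×9.3 − 2×11.3×0.5681 = 39.68 kPa.
P_a = ½ × 39.68 × (H − z_c) = 0.5×39.68×7.027 = 139.4 kN/m.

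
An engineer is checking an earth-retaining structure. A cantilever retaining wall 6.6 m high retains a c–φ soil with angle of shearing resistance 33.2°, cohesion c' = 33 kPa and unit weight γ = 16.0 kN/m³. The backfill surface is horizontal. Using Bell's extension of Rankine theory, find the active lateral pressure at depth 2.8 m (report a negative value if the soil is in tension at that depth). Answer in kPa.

K_a = (1 − sin φ)/(1 + sin φ) = 0.2924.
σ_a = K_a γ z − 2c√K_a = 0.2924×16.0×2.8 − 2×33×0.5407 = -22.59 kPa.

-22.6 kPa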